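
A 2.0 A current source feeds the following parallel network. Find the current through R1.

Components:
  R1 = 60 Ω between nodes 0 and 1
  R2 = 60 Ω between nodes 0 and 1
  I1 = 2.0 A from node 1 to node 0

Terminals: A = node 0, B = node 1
All resistors sit directly between nodes 0 and 1, so they are in parallel and share one voltage V; the full source current 2 A splits among them.
1/R_par = 1/60 + 1/60 = 0.03333 S  =>  R_par = 30 Ω
V = I × R_par = 2 × 30 = 60 V
I_R1 = V/R1 = 60/60 = 1 A

Final answer: 1 A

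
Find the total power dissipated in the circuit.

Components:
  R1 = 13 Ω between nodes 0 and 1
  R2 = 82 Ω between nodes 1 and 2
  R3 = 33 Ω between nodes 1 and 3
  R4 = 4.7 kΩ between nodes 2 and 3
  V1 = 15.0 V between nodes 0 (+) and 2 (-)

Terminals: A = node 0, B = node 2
Nodal analysis, taking node 2 as the 0 V reference.
Source V1 fixes V_0 = 15 V.
KCL at each unknown node (sum of currents leaving = 0; resistances in Ω):
  Node 1: (V_1 - 15)/13 + (V_1 - 0)/82 + (V_1 - V_3)/33 = 0
  Node 3: (V_3 - V_1)/33 + (V_3 - 0)/4700 = 0
Collecting terms (coefficients in siemens):
  0.1194·V_1 - 0.0303·V_3 = 1.154
  0.03052·V_3 - 0.0303·V_1 = 0
Determinant D = (0.1194)(0.03052) - (-0.0303)(-0.0303) = 0.002726
V_1 = [(1.154)(0.03052) - (-0.0303)(0)]/D = 12.92 V
V_3 = [(0.1194)(0) - (1.154)(-0.0303)]/D = 12.83 V
Power in each resistor, P = (ΔV)²/R:
  P_R1 = (15 - 12.92)²/13 = 0.3338 W
  P_R2 = (12.92 - 0)²/82 = 2.035 W
  P_R3 = (12.92 - 12.83)²/33 = 0.0002458 W
  P_R4 = (0 - 12.83)²/4700 = 0.03501 W
P_total = P_R1 + P_R2 + P_R3 + P_R4 = 2.404 W

Final answer: 2.404 W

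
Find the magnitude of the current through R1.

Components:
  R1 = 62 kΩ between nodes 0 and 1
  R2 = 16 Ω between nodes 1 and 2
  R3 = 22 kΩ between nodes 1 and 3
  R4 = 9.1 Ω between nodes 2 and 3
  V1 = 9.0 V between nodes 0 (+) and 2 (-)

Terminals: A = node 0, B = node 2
Nodal analysis, taking node 2 as the 0 V reference.
Source V1 fixes V_0 = 9 V.
KCL at each unknown node (sum of currents leaving = 0; resistances in Ω):
  Node 1: (V_1 - 9)/62000 + (V_1 - 0)/16 + (V_1 - V_3)/22000 = 0
  Node 3: (V_3 - V_1)/22000 + (V_3 - 0)/9.1 = 0
Collecting terms (coefficients in siemens):
  0.06256·V_1 - 0.00004545·V_3 = 0.0001452
  0.1099·V_3 - 0.00004545·V_1 = 0
Determinant D = (0.06256)(0.1099) - (-0.00004545)(-0.00004545) = 0.006878
V_1 = [(0.0001452)(0.1099) - (-0.00004545)(0)]/D = 0.00232 V
V_3 = [(0.06256)(0) - (0.0001452)(-0.00004545)]/D = 0.0000009594 V
I_R1 = (V_0 - V_1)/R1 = (9 - 0.00232)/62000 = 0.0001451 A
|I_R1| = 0.0001451 A

Final answer: |I_R1| = 0.0001451 A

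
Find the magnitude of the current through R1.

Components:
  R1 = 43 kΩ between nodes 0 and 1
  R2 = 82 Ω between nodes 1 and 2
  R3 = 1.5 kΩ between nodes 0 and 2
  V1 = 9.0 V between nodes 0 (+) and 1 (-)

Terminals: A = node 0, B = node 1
Nodal analysis, taking node 1 as the 0 V reference.
Source V1 fixes V_0 = 9 V.
KCL at each unknown node (sum of currents leaving = 0; resistances in Ω):
  Node 2: (V_2 - 0)/82 + (V_2 - 9)/1500 = 0
Collecting terms: 0.01286 × V_2 = 0.006  =>  V_2 = 0.4665 V
I_R1 = (V_0 - V_1)/R1 = (9 - 0)/43000 = 0.0002093 A
|I_R1| = 0.0002093 A

Final answer: |I_R1| = 0.0002093 A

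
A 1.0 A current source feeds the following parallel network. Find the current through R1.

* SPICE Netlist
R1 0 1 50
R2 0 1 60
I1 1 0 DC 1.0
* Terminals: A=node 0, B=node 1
All resistors sit directly between nodes 0 and 1, so they are in parallel and share one voltage V; the full source current 1 A splits among them.
1/R_par = 1/50 + 1/60 = 0.03667 S  =>  R_par = 27.27 Ω
V = I × R_par = 1 × 27.27 = 27.27 V
I_R1 = V/R1 = 27.27/50 = 0.5455 A

Final answer: 0.5455 A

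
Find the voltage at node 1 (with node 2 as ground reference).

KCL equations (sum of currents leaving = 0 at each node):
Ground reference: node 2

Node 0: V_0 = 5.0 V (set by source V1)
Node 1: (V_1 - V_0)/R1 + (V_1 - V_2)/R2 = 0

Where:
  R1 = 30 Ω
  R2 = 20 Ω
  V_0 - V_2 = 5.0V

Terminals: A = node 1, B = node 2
Nodal analysis, taking node 2 as the 0 V reference.
Source V1 fixes V_0 = 5 V.
KCL at each unknown node (sum of currents leaving = 0; resistances in Ω):
  Node 1: (V_1 - 5)/30 + (V_1 - 0)/20 = 0
Collecting terms: 0.08333 × V_1 = 0.1667  =>  V_1 = 2 V
The requested potential is V_1 = 2 V.

Final answer: V_1 = 2 V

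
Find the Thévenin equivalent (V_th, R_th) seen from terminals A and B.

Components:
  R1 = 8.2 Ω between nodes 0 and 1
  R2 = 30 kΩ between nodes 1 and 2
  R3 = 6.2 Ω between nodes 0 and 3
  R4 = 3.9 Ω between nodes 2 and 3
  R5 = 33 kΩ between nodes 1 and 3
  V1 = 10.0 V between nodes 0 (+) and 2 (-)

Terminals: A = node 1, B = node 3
Step 1 — V_th is the open-circuit voltage V_A - V_B (nothing connected across the terminals).
Nodal analysis, taking node 2 as the 0 V reference.
Source V1 fixes V_0 = 10 V.
KCL at each unknown node (sum of currents leaving = 0; resistances in Ω):
  Node 1: (V_1 - 10)/8.2 + (V_1 - 0)/30000 + (V_1 - V_3)/33000 = 0
  Node 3: (V_3 - 10)/6.2 + (V_3 - 0)/3.9 + (V_3 - V_1)/33000 = 0
Collecting terms (coefficients in siemens):
  0.122·V_1 - 0.0000303·V_3 = 1.22
  0.4177·V_3 - 0.0000303·V_1 = 1.613
Determinant D = (0.122)(0.4177) - (-0.0000303)(-0.0000303) = 0.05097
V_1 = [(1.22)(0.4177) - (-0.0000303)(1.613)]/D = 9.996 V
V_3 = [(0.122)(1.613) - (1.22)(-0.0000303)]/D = 3.862 V
V_th = V_1 - V_3 = 9.996 - 3.862 = 6.134 V
Step 2 — R_th: zero the source — replace V1 by a short circuit (node 2 merges into node 0) — and find the resistance seen between A (node 1) and B (node 3).
Reduce the network between node 1 (A) and node 3 (B) by series/parallel combination:
  Rp1 = R1 ‖ R2 (parallel, both between nodes 0 and 1) = 1/(1/8.2 + 1/30000) = 8.198 Ω
  Rp2 = R3 ‖ R4 (parallel, both between nodes 0 and 3) = 1/(1/6.2 + 1/3.9) = 2.394 Ω
  Rs1 = Rp1 + Rp2 (series, joined only at node 0) = 8.198 + 2.394 = 10.59 Ω
  Rp3 = R5 ‖ Rs1 (parallel, both between nodes 1 and 3) = 1/(1/33000 + 1/10.59) = 10.59 Ω
R_th = 10.59 Ω

Final answer: V_th = 6.134 V, R_th = 10.59 Ω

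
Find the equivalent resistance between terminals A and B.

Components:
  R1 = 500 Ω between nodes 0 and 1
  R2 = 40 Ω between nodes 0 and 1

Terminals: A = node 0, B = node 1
Reduce the network between node 0 (A) and node 1 (B) by series/parallel combination:
  Rp1 = R1 ‖ R2 (parallel, both between nodes 0 and 1) = 1/(1/500 + 1/40) = 37.04 Ω
R_eq = 37.04 Ω

Final answer: 37.04 Ω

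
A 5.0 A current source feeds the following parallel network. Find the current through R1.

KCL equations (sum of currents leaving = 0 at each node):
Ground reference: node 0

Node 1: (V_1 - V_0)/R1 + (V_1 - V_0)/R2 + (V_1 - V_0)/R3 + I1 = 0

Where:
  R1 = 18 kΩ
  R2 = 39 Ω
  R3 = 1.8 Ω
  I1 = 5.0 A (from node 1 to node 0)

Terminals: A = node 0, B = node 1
All resistors sit directly between nodes 0 and 1, so they are in parallel and share one voltage V; the full source current 5 A splits among them.
1/R_par = 1/18000 + 1/39 + 1/1.8 = 0.5813 S  =>  R_par = 1.72 Ω
V = I × R_par = 5 × 1.72 = 8.602 V
I_R1 = V/R1 = 8.602/18000 = 0.0004779 A

Final answer: 0.0004779 A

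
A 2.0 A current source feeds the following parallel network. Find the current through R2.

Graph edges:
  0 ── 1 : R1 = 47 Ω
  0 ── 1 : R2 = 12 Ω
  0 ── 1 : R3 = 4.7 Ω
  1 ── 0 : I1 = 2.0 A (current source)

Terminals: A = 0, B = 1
All resistors sit directly between nodes 0 and 1, so they are in parallel and share one voltage V; the full source current 2 A splits among them.
1/R_par = 1/47 + 1/12 + 1/4.7 = 0.3174 S  =>  R_par = 3.151 Ω
V = I × R_par = 2 × 3.151 = 6.302 V
I_R2 = V/R2 = 6.302/12 = 0.5251 A

Final answer: 0.5251 A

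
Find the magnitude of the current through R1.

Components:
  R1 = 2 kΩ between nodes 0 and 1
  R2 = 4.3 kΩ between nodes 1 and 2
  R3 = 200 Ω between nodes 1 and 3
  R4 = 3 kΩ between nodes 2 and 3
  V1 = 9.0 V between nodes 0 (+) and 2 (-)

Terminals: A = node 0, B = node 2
Nodal analysis, taking node 2 as the 0 V reference.
Source V1 fixes V_0 = 9 V.
KCL at each unknown node (sum of currents leaving = 0; resistances in Ω):
  Node 1: (V_1 - 9)/2000 + (V_1 - 0)/4300 + (V_1 - V_3)/200 = 0
  Node 3: (V_3 - V_1)/200 + (V_3 - 0)/3000 = 0
Collecting terms (coefficients in siemens):
  0.005733·V_1 - 0.005·V_3 = 0.0045
  0.005333·V_3 - 0.005·V_1 = 0
Determinant D = (0.005733)(0.005333) - (-0.005)(-0.005) = 0.000005574
V_1 = [(0.0045)(0.005333) - (-0.005)(0)]/D = 4.306 V
V_3 = [(0.005733)(0) - (0.0045)(-0.005)]/D = 4.037 V
I_R1 = (V_0 - V_1)/R1 = (9 - 4.306)/2000 = 0.002347 A
|I_R1| = 0.002347 A

Final answer: |I_R1| = 0.002347 A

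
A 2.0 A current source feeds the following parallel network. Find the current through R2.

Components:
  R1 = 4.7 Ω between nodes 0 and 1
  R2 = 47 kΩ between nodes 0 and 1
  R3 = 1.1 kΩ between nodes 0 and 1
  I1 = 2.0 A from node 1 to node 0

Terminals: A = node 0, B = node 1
All resistors sit directly between nodes 0 and 1, so they are in parallel and share one voltage V; the full source current 2 A splits among them.
1/R_par = 1/4.7 + 1/47000 + 1/1100 = 0.2137 S  =>  R_par = 4.68 Ω
V = I × R_par = 2 × 4.68 = 9.359 V
I_R2 = V/R2 = 9.359/47000 = 0.0001991 A

Final answer: 0.0001991 A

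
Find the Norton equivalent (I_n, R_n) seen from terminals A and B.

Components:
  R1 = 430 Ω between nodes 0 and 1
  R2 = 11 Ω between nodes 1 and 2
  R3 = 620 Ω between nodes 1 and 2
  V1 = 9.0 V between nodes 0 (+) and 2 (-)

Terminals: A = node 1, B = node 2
Find the Thévenin equivalent first; then I_n = V_th/R_th and R_n = R_th.
Step 1 — V_th is the open-circuit voltage V_A - V_B (nothing connected across the terminals).
Nodal analysis, taking node 2 as the 0 V reference.
Source V1 fixes V_0 = 9 V.
KCL at each unknown node (sum of currents leaving = 0; resistances in Ω):
  Node 1: (V_1 - 9)/430 + (V_1 - 0)/11 + (V_1 - 0)/620 = 0
Collecting terms: 0.09485 × V_1 = 0.02093  =>  V_1 = 0.2207 V
V_th = V_1 - V_2 = 0.2207 - 0 = 0.2207 V
Step 2 — R_th: zero the source — replace V1 by a short circuit (node 2 merges into node 0) — and find the resistance seen between A (node 1) and B (node 0).
Reduce the network between node 1 (A) and node 0 (B) by series/parallel combination:
  Rp1 = R1 ‖ R2 ‖ R3 (parallel, all between nodes 0 and 1) = 1/(1/430 + 1/11 + 1/620) = 10.54 Ω
R_th = 10.54 Ω
I_n = V_th/R_th = 0.2207/10.54 = 0.02093 A, and R_n = R_th = 10.54 Ω

Final answer: I_n = 0.02093 A, R_n = 10.54 Ω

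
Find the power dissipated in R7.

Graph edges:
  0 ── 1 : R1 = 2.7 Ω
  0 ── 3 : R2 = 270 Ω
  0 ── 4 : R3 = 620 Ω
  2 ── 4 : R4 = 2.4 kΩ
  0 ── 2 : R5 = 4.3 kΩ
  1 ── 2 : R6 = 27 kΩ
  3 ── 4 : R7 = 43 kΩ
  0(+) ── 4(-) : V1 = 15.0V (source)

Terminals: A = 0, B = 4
Nodal analysis, taking node 4 as the 0 V reference.
Source V1 fixes V_0 = 15 V.
KCL at each unknown node (sum of currents leaving = 0; resistances in Ω):
  Node 1: (V_1 - 15)/2.7 + (V_1 - V_2)/27000 = 0
  Node 2: (V_2 - 0)/2400 + (V_2 - 15)/4300 + (V_2 - V_1)/27000 = 0
  Node 3: (V_3 - 15)/270 + (V_3 - 0)/43000 = 0
Collecting terms (coefficients in siemens):
  0.3704·V_1 - 0.00003704·V_2 = 5.556
  0.0006863·V_2 - 0.00003704·V_1 = 0.003488
  0.003727·V_3 = 0.05556
Solving these 3 simultaneous equations (Gaussian elimination) gives:
  V_1 = 15 V, V_2 = 5.893 V, V_3 = 14.91 V
I_R7 = (V_3 - V_4)/R7 = (14.91 - 0)/43000 = 0.0003467 A
P_R7 = I_R7² × R7 = (0.0003467)² × 43000 = 0.005167 W

Final answer: 0.005167 W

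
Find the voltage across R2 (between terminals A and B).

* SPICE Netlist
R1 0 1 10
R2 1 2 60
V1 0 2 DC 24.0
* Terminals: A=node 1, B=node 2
R1 and R2 are in series across V1 (node 0 → node 1 → node 2), and the output A–B is taken across R2, so this is a voltage divider.
Series current: I = V1/(R1 + R2) = 24/(10 + 60) = 24/70 = 0.3429 A
V_R2 = I × R2 = V1 × R2/(R1 + R2) = 24 × 60/70 = 20.57 V

Final answer: 20.57 V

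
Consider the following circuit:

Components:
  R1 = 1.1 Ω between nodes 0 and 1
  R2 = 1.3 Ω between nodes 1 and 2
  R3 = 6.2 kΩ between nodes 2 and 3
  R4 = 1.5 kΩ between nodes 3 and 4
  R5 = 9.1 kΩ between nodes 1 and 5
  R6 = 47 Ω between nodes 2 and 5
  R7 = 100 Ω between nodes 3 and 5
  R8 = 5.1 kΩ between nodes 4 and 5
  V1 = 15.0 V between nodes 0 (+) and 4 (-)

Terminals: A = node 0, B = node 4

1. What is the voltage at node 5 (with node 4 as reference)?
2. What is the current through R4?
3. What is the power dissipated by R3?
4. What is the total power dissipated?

Nodal analysis, taking node 4 as the 0 V reference.
Source V1 fixes V_0 = 15 V.
KCL at each unknown node (sum of currents leaving = 0; resistances in Ω):
  Node 1: (V_1 - 15)/1.1 + (V_1 - V_2)/1.3 + (V_1 - V_5)/9100 = 0
  Node 2: (V_2 - V_1)/1.3 + (V_2 - V_3)/6200 + (V_2 - V_5)/47 = 0
  Node 3: (V_3 - V_2)/6200 + (V_3 - 0)/1500 + (V_3 - V_5)/100 = 0
  Node 5: (V_5 - V_1)/9100 + (V_5 - V_2)/47 + (V_5 - V_3)/100 + (V_5 - 0)/5100 = 0
Collecting terms (coefficients in siemens):
  1.678·V_1 - 0.7692·V_2 - 0.0001099·V_5 = 13.64
  0.7907·V_2 - 0.7692·V_1 - 0.0001613·V_3 - 0.02128·V_5 = 0
  0.01083·V_3 - 0.0001613·V_2 - 0.01·V_5 = 0
  0.03158·V_5 - 0.0001099·V_1 - 0.02128·V_2 - 0.01·V_3 = 0
Solving these 4 simultaneous equations (Gaussian elimination) gives:
  V_1 = 14.99 V, V_2 = 14.97 V, V_3 = 13.55 V, V_5 = 14.43 V
Part 1:
  Read off the nodal solution: V_5 = 14.43 V
Part 2:
  I_R4 = (V_3 - V_4)/R4 = (13.55 - 0)/1500 = 0.009032 A
  Magnitude: I_R4 = 0.009032 A
Part 3:
  I_R3 = (V_2 - V_3)/R3 = (14.97 - 13.55)/6200 = 0.0002297 A
  P_R3 = I_R3² × R3 = (0.0002297)² × 6200 = 0.0003271 W
Part 4:
  Power in each resistor, P = (ΔV)²/R:
    P_R1 = (15 - 14.99)²/1.1 = 0.0001547 W
    P_R2 = (14.99 - 14.97)²/1.3 = 0.000181 W
    P_R3 = (14.97 - 13.55)²/6200 = 0.0003271 W
    P_R4 = (13.55 - 0)²/1500 = 0.1224 W
    P_R5 = (14.99 - 14.43)²/9100 = 0.00003435 W
    P_R6 = (14.97 - 14.43)²/47 = 0.006291 W
    P_R7 = (13.55 - 14.43)²/100 = 0.007748 W
    P_R8 = (0 - 14.43)²/5100 = 0.04082 W
  P_total = P_R1 + P_R2 + P_R3 + P_R4 + P_R5 + P_R6 + P_R7 + P_R8 = 0.1779 W

Final answers:
1. V_5 = 14.43 V
2. I_R4 = 0.009032 A
3. P_R3 = 0.0003271 W
4. P_total = 0.1779 W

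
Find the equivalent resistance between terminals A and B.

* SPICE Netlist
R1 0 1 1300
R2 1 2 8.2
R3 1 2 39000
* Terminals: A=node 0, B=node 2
Reduce the network between node 0 (A) and node 2 (B) by series/parallel combination:
  Rp1 = R2 ‖ R3 (parallel, both between nodes 1 and 2) = 1/(1/8.2 + 1/39000) = 8.198 Ω
  Rs1 = R1 + Rp1 (series, joined only at node 1) = 1300 + 8.198 = 1308 Ω
R_eq = 1.308 kΩ

Final answer: 1.308 kΩ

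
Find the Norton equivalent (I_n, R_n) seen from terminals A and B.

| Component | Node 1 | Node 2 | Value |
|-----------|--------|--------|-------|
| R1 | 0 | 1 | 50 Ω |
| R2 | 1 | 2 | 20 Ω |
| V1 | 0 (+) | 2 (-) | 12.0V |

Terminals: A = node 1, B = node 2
Find the Thévenin equivalent first; then I_n = V_th/R_th and R_n = R_th.
Step 1 — V_th is the open-circuit voltage V_A - V_B (nothing connected across the terminals).
Nodal analysis, taking node 2 as the 0 V reference.
Source V1 fixes V_0 = 12 V.
KCL at each unknown node (sum of currents leaving = 0; resistances in Ω):
  Node 1: (V_1 - 12)/50 + (V_1 - 0)/20 = 0
Collecting terms: 0.07 × V_1 = 0.24  =>  V_1 = 3.429 V
V_th = V_1 - V_2 = 3.429 - 0 = 3.429 V
Step 2 — R_th: zero the source — replace V1 by a short circuit (node 2 merges into node 0) — and find the resistance seen between A (node 1) and B (node 0).
Reduce the network between node 1 (A) and node 0 (B) by series/parallel combination:
  Rp1 = R1 ‖ R2 (parallel, both between nodes 0 and 1) = 1/(1/50 + 1/20) = 14.29 Ω
R_th = 14.29 Ω
I_n = V_th/R_th = 3.429/14.29 = 0.24 A, and R_n = R_th = 14.29 Ω

Final answer: I_n = 0.24 A, R_n = 14.29 Ω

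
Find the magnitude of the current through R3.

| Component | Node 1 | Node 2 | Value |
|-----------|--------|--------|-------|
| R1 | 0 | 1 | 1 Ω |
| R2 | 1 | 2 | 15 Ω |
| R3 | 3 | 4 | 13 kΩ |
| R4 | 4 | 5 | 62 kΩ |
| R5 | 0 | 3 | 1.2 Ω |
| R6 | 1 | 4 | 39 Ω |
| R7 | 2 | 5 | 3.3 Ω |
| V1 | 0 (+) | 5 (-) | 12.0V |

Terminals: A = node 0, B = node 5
Nodal analysis, taking node 5 as the 0 V reference.
Source V1 fixes V_0 = 12 V.
KCL at each unknown node (sum of currents leaving = 0; resistances in Ω):
  Node 1: (V_1 - 12)/1 + (V_1 - V_2)/15 + (V_1 - V_4)/39 = 0
  Node 2: (V_2 - V_1)/15 + (V_2 - 0)/3.3 = 0
  Node 3: (V_3 - V_4)/13000 + (V_3 - 12)/1.2 = 0
  Node 4: (V_4 - V_3)/13000 + (V_4 - 0)/62000 + (V_4 - V_1)/39 = 0
Collecting terms (coefficients in siemens):
  1.092·V_1 - 0.06667·V_2 - 0.02564·V_4 = 12
  0.3697·V_2 - 0.06667·V_1 = 0
  0.8334·V_3 - 0.00007692·V_4 = 10
  0.02573·V_4 - 0.02564·V_1 - 0.00007692·V_3 = 0
Solving these 4 simultaneous equations (Gaussian elimination) gives:
  V_1 = 11.38 V, V_2 = 2.052 V, V_3 = 12 V, V_4 = 11.37 V
I_R3 = (V_3 - V_4)/R3 = (12 - 11.37)/13000 = 0.00004824 A
|I_R3| = 0.00004824 A

Final answer: |I_R3| = 4.824e-05 A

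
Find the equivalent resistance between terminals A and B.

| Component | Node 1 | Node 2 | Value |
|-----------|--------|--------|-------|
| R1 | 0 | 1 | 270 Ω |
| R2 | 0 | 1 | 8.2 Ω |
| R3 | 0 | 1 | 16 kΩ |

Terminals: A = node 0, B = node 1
Reduce the network between node 0 (A) and node 1 (B) by series/parallel combination:
  Rp1 = R1 ‖ R2 ‖ R3 (parallel, all between nodes 0 and 1) = 1/(1/270 + 1/8.2 + 1/16000) = 7.954 Ω
R_eq = 7.954 Ω

Final answer: 7.954 Ω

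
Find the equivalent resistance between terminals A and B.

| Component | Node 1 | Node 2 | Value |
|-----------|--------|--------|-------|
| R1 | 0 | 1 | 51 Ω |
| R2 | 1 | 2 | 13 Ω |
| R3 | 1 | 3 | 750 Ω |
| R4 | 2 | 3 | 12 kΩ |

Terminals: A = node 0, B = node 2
Reduce the network between node 0 (A) and node 2 (B) by series/parallel combination:
  Rs1 = R3 + R4 (series, joined only at node 3) = 750 + 12000 = 12750 Ω
  Rp1 = R2 ‖ Rs1 (parallel, both between nodes 1 and 2) = 1/(1/13 + 1/12750) = 12.99 Ω
  Rs2 = R1 + Rp1 (series, joined only at node 1) = 51 + 12.99 = 63.99 Ω
R_eq = 63.99 Ω

Final answer: 63.99 Ω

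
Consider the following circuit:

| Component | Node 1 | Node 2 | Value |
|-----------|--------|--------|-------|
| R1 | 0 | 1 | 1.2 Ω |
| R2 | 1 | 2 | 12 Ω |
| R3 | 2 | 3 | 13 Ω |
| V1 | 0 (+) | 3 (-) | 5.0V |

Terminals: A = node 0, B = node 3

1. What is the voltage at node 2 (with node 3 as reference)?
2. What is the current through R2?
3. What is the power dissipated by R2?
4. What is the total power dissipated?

Nodal analysis, taking node 3 as the 0 V reference.
Source V1 fixes V_0 = 5 V.
KCL at each unknown node (sum of currents leaving = 0; resistances in Ω):
  Node 1: (V_1 - 5)/1.2 + (V_1 - V_2)/12 = 0
  Node 2: (V_2 - V_1)/12 + (V_2 - 0)/13 = 0
Collecting terms (coefficients in siemens):
  0.9167·V_1 - 0.08333·V_2 = 4.167
  0.1603·V_2 - 0.08333·V_1 = 0
Determinant D = (0.9167)(0.1603) - (-0.08333)(-0.08333) = 0.14
V_1 = [(4.167)(0.1603) - (-0.08333)(0)]/D = 4.771 V
V_2 = [(0.9167)(0) - (4.167)(-0.08333)]/D = 2.481 V
Part 1:
  Read off the nodal solution: V_2 = 2.481 V
Part 2:
  I_R2 = (V_1 - V_2)/R2 = (4.771 - 2.481)/12 = 0.1908 A
  Magnitude: I_R2 = 0.1908 A
Part 3:
  I_R2 = (V_1 - V_2)/R2 = (4.771 - 2.481)/12 = 0.1908 A
  P_R2 = I_R2² × R2 = (0.1908)² × 12 = 0.437 W
Part 4:
  Power in each resistor, P = (ΔV)²/R:
    P_R1 = (5 - 4.771)²/1.2 = 0.0437 W
    P_R2 = (4.771 - 2.481)²/12 = 0.437 W
    P_R3 = (2.481 - 0)²/13 = 0.4735 W
  P_total = P_R1 + P_R2 + P_R3 = 0.9542 W

Final answers:
1. V_2 = 2.481 V
2. I_R2 = 0.1908 A
3. P_R2 = 0.437 W
4. P_total = 0.9542 W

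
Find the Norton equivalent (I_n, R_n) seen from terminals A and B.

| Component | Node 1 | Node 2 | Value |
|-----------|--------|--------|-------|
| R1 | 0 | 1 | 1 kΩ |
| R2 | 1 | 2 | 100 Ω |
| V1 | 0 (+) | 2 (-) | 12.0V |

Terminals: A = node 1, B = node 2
Find the Thévenin equivalent first; then I_n = V_th/R_th and R_n = R_th.
Step 1 — V_th is the open-circuit voltage V_A - V_B (nothing connected across the terminals).
Nodal analysis, taking node 2 as the 0 V reference.
Source V1 fixes V_0 = 12 V.
KCL at each unknown node (sum of currents leaving = 0; resistances in Ω):
  Node 1: (V_1 - 12)/1000 + (V_1 - 0)/100 = 0
Collecting terms: 0.011 × V_1 = 0.012  =>  V_1 = 1.091 V
V_th = V_1 - V_2 = 1.091 - 0 = 1.091 V
Step 2 — R_th: zero the source — replace V1 by a short circuit (node 2 merges into node 0) — and find the resistance seen between A (node 1) and B (node 0).
Reduce the network between node 1 (A) and node 0 (B) by series/parallel combination:
  Rp1 = R1 ‖ R2 (parallel, both between nodes 0 and 1) = 1/(1/1000 + 1/100) = 90.91 Ω
R_th = 90.91 Ω
I_n = V_th/R_th = 1.091/90.91 = 0.012 A, and R_n = R_th = 90.91 Ω

Final answer: I_n = 0.012 A, R_n = 90.91 Ω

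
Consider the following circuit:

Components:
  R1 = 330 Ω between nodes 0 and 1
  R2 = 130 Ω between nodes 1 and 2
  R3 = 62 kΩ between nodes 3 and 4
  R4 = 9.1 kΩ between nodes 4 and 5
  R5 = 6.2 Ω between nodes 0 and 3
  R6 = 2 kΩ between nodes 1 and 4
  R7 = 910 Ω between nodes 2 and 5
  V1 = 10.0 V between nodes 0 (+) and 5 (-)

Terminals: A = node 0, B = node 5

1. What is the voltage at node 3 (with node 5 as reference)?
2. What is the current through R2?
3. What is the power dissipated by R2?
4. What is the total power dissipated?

Nodal analysis, taking node 5 as the 0 V reference.
Source V1 fixes V_0 = 10 V.
KCL at each unknown node (sum of currents leaving = 0; resistances in Ω):
  Node 1: (V_1 - 10)/330 + (V_1 - V_2)/130 + (V_1 - V_4)/2000 = 0
  Node 2: (V_2 - V_1)/130 + (V_2 - 0)/910 = 0
  Node 3: (V_3 - V_4)/62000 + (V_3 - 10)/6.2 = 0
  Node 4: (V_4 - V_3)/62000 + (V_4 - 0)/9100 + (V_4 - V_1)/2000 = 0
Collecting terms (coefficients in siemens):
  0.01122·V_1 - 0.007692·V_2 - 0.0005·V_4 = 0.0303
  0.008791·V_2 - 0.007692·V_1 = 0
  0.1613·V_3 - 0.00001613·V_4 = 1.613
  0.000626·V_4 - 0.0005·V_1 - 0.00001613·V_3 = 0
Solving these 4 simultaneous equations (Gaussian elimination) gives:
  V_1 = 7.436 V, V_2 = 6.507 V, V_3 = 10 V, V_4 = 6.197 V
Part 1:
  Read off the nodal solution: V_3 = 10 V
Part 2:
  I_R2 = (V_1 - V_2)/R2 = (7.436 - 6.507)/130 = 0.00715 A
  Magnitude: I_R2 = 0.00715 A
Part 3:
  I_R2 = (V_1 - V_2)/R2 = (7.436 - 6.507)/130 = 0.00715 A
  P_R2 = I_R2² × R2 = (0.00715)² × 130 = 0.006646 W
Part 4:
  Power in each resistor, P = (ΔV)²/R:
    P_R1 = (10 - 7.436)²/330 = 0.01992 W
    P_R2 = (7.436 - 6.507)²/130 = 0.006646 W
    P_R3 = (10 - 6.197)²/62000 = 0.0002333 W
    P_R4 = (6.197 - 0)²/9100 = 0.00422 W
    P_R5 = (10 - 10)²/6.2 = 0.00000002333 W
    P_R6 = (7.436 - 6.197)²/2000 = 0.0007679 W
    P_R7 = (6.507 - 0)²/910 = 0.04652 W
  P_total = P_R1 + P_R2 + P_R3 + P_R4 + P_R5 + P_R6 + P_R7 = 0.07831 W

Final answers:
1. V_3 = 10 V
2. I_R2 = 0.00715 A
3. P_R2 = 0.006646 W
4. P_total = 0.07831 W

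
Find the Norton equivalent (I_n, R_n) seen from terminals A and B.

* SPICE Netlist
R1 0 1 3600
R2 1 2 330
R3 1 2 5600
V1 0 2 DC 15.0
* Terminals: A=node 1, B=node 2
Find the Thévenin equivalent first; then I_n = V_th/R_th and R_n = R_th.
Step 1 — V_th is the open-circuit voltage V_A - V_B (nothing connected across the terminals).
Nodal analysis, taking node 2 as the 0 V reference.
Source V1 fixes V_0 = 15 V.
KCL at each unknown node (sum of currents leaving = 0; resistances in Ω):
  Node 1: (V_1 - 15)/3600 + (V_1 - 0)/330 + (V_1 - 0)/5600 = 0
Collecting terms: 0.003487 × V_1 = 0.004167  =>  V_1 = 1.195 V
V_th = V_1 - V_2 = 1.195 - 0 = 1.195 V
Step 2 — R_th: zero the source — replace V1 by a short circuit (node 2 merges into node 0) — and find the resistance seen between A (node 1) and B (node 0).
Reduce the network between node 1 (A) and node 0 (B) by series/parallel combination:
  Rp1 = R1 ‖ R2 ‖ R3 (parallel, all between nodes 0 and 1) = 1/(1/3600 + 1/330 + 1/5600) = 286.8 Ω
R_th = 286.8 Ω
I_n = V_th/R_th = 1.195/286.8 = 0.004167 A, and R_n = R_th = 286.8 Ω

Final answer: I_n = 0.004167 A, R_n = 286.8 Ω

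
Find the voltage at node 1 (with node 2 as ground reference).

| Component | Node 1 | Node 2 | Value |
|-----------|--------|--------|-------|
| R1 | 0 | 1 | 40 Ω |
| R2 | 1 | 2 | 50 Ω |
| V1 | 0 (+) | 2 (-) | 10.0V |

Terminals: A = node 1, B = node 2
Nodal analysis, taking node 2 as the 0 V reference.
Source V1 fixes V_0 = 10 V.
KCL at each unknown node (sum of currents leaving = 0; resistances in Ω):
  Node 1: (V_1 - 10)/40 + (V_1 - 0)/50 = 0
Collecting terms: 0.045 × V_1 = 0.25  =>  V_1 = 5.556 V
The requested potential is V_1 = 5.556 V.

Final answer: V_1 = 5.556 V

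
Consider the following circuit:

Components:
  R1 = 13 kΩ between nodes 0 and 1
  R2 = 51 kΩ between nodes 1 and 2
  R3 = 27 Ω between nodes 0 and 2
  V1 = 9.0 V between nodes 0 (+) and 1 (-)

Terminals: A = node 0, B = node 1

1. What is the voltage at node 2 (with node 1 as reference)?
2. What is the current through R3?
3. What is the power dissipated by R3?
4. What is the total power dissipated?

Nodal analysis, taking node 1 as the 0 V reference.
Source V1 fixes V_0 = 9 V.
KCL at each unknown node (sum of currents leaving = 0; resistances in Ω):
  Node 2: (V_2 - 0)/51000 + (V_2 - 9)/27 = 0
Collecting terms: 0.03706 × V_2 = 0.3333  =>  V_2 = 8.995 V
Part 1:
  Read off the nodal solution: V_2 = 8.995 V
Part 2:
  I_R3 = (V_0 - V_2)/R3 = (9 - 8.995)/27 = 0.0001764 A
  Magnitude: I_R3 = 0.0001764 A
Part 3:
  I_R3 = (V_0 - V_2)/R3 = (9 - 8.995)/27 = 0.0001764 A
  P_R3 = I_R3² × R3 = (0.0001764)² × 27 = 0.0000008399 W
Part 4:
  Power in each resistor, P = (ΔV)²/R:
    P_R1 = (9 - 0)²/13000 = 0.006231 W
    P_R2 = (0 - 8.995)²/51000 = 0.001587 W
    P_R3 = (9 - 8.995)²/27 = 0.0000008399 W
  P_total = P_R1 + P_R2 + P_R3 = 0.007818 W

Final answers:
1. V_2 = 8.995 V
2. I_R3 = 0.0001764 A
3. P_R3 = 8.399e-07 W
4. P_total = 0.007818 W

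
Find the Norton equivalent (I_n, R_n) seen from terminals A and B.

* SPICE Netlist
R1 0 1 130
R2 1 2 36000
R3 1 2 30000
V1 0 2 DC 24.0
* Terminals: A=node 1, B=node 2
Find the Thévenin equivalent first; then I_n = V_th/R_th and R_n = R_th.
Step 1 — V_th is the open-circuit voltage V_A - V_B (nothing connected across the terminals).
Nodal analysis, taking node 2 as the 0 V reference.
Source V1 fixes V_0 = 24 V.
KCL at each unknown node (sum of currents leaving = 0; resistances in Ω):
  Node 1: (V_1 - 24)/130 + (V_1 - 0)/36000 + (V_1 - 0)/30000 = 0
Collecting terms: 0.007753 × V_1 = 0.1846  =>  V_1 = 23.81 V
V_th = V_1 - V_2 = 23.81 - 0 = 23.81 V
Step 2 — R_th: zero the source — replace V1 by a short circuit (node 2 merges into node 0) — and find the resistance seen between A (node 1) and B (node 0).
Reduce the network between node 1 (A) and node 0 (B) by series/parallel combination:
  Rp1 = R1 ‖ R2 ‖ R3 (parallel, all between nodes 0 and 1) = 1/(1/130 + 1/36000 + 1/30000) = 129 Ω
R_th = 129 Ω
I_n = V_th/R_th = 23.81/129 = 0.1846 A, and R_n = R_th = 129 Ω

Final answer: I_n = 0.1846 A, R_n = 129 Ω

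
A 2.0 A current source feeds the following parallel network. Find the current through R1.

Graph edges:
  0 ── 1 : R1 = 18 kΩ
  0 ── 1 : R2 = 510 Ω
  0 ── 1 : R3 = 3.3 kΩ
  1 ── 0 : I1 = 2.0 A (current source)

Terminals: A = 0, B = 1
All resistors sit directly between nodes 0 and 1, so they are in parallel and share one voltage V; the full source current 2 A splits among them.
1/R_par = 1/18000 + 1/510 + 1/3300 = 0.002319 S  =>  R_par = 431.2 Ω
V = I × R_par = 2 × 431.2 = 862.3 V
I_R1 = V/R1 = 862.3/18000 = 0.04791 A

Final answer: 0.04791 A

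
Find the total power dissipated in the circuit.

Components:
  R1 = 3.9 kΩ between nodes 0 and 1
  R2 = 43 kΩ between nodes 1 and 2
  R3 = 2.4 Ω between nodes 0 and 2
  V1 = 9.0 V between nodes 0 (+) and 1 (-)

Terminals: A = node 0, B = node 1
Nodal analysis, taking node 1 as the 0 V reference.
Source V1 fixes V_0 = 9 V.
KCL at each unknown node (sum of currents leaving = 0; resistances in Ω):
  Node 2: (V_2 - 0)/43000 + (V_2 - 9)/2.4 = 0
Collecting terms: 0.4167 × V_2 = 3.75  =>  V_2 = 8.999 V
Power in each resistor, P = (ΔV)²/R:
  P_R1 = (9 - 0)²/3900 = 0.02077 W
  P_R2 = (0 - 8.999)²/43000 = 0.001884 W
  P_R3 = (9 - 8.999)²/2.4 = 0.0000001051 W
P_total = P_R1 + P_R2 + P_R3 = 0.02265 W

Final answer: 0.02265 W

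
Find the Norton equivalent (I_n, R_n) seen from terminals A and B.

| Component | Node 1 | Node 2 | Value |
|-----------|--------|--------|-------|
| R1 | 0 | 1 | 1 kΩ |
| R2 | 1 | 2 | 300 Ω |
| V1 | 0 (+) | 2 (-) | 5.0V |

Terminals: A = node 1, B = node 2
Find the Thévenin equivalent first; then I_n = V_th/R_th and R_n = R_th.
Step 1 — V_th is the open-circuit voltage V_A - V_B (nothing connected across the terminals).
Nodal analysis, taking node 2 as the 0 V reference.
Source V1 fixes V_0 = 5 V.
KCL at each unknown node (sum of currents leaving = 0; resistances in Ω):
  Node 1: (V_1 - 5)/1000 + (V_1 - 0)/300 = 0
Collecting terms: 0.004333 × V_1 = 0.005  =>  V_1 = 1.154 V
V_th = V_1 - V_2 = 1.154 - 0 = 1.154 V
Step 2 — R_th: zero the source — replace V1 by a short circuit (node 2 merges into node 0) — and find the resistance seen between A (node 1) and B (node 0).
Reduce the network between node 1 (A) and node 0 (B) by series/parallel combination:
  Rp1 = R1 ‖ R2 (parallel, both between nodes 0 and 1) = 1/(1/1000 + 1/300) = 230.8 Ω
R_th = 230.8 Ω
I_n = V_th/R_th = 1.154/230.8 = 0.005 A, and R_n = R_th = 230.8 Ω

Final answer: I_n = 0.005 A, R_n = 230.8 Ω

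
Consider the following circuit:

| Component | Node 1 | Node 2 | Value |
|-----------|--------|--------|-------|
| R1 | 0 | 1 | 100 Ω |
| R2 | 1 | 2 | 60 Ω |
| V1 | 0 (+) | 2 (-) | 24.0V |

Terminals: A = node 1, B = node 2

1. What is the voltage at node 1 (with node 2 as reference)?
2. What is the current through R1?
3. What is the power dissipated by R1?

Nodal analysis, taking node 2 as the 0 V reference.
Source V1 fixes V_0 = 24 V.
KCL at each unknown node (sum of currents leaving = 0; resistances in Ω):
  Node 1: (V_1 - 24)/100 + (V_1 - 0)/60 = 0
Collecting terms: 0.02667 × V_1 = 0.24  =>  V_1 = 9 V
Part 1:
  Read off the nodal solution: V_1 = 9 V
Part 2:
  I_R1 = (V_0 - V_1)/R1 = (24 - 9)/100 = 0.15 A
  Magnitude: I_R1 = 0.15 A
Part 3:
  I_R1 = (V_0 - V_1)/R1 = (24 - 9)/100 = 0.15 A
  P_R1 = I_R1² × R1 = (0.15)² × 100 = 2.25 W

Final answers:
1. V_1 = 9 V
2. I_R1 = 0.15 A
3. P_R1 = 2.25 W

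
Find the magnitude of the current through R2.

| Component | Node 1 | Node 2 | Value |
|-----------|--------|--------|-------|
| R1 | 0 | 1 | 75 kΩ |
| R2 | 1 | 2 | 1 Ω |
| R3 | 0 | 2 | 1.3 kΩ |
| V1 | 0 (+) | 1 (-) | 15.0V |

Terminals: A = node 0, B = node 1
Nodal analysis, taking node 1 as the 0 V reference.
Source V1 fixes V_0 = 15 V.
KCL at each unknown node (sum of currents leaving = 0; resistances in Ω):
  Node 2: (V_2 - 0)/1 + (V_2 - 15)/1300 = 0
Collecting terms: 1.001 × V_2 = 0.01154  =>  V_2 = 0.01153 V
I_R2 = (V_1 - V_2)/R2 = (0 - 0.01153)/1 = -0.01153 A
|I_R2| = 0.01153 A

Final answer: |I_R2| = 0.01153 A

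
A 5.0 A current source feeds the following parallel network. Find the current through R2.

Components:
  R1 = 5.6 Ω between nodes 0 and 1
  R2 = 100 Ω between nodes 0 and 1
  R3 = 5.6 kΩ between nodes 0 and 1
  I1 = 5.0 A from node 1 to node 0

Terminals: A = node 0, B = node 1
All resistors sit directly between nodes 0 and 1, so they are in parallel and share one voltage V; the full source current 5 A splits among them.
1/R_par = 1/5.6 + 1/100 + 1/5600 = 0.1888 S  =>  R_par = 5.298 Ω
V = I × R_par = 5 × 5.298 = 26.49 V
I_R2 = V/R2 = 26.49/100 = 0.2649 A

Final answer: 0.2649 A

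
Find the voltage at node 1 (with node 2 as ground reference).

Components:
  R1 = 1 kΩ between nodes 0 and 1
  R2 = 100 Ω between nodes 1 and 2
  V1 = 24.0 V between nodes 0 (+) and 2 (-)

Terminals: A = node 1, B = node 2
Nodal analysis, taking node 2 as the 0 V reference.
Source V1 fixes V_0 = 24 V.
KCL at each unknown node (sum of currents leaving = 0; resistances in Ω):
  Node 1: (V_1 - 24)/1000 + (V_1 - 0)/100 = 0
Collecting terms: 0.011 × V_1 = 0.024  =>  V_1 = 2.182 V
The requested potential is V_1 = 2.182 V.

Final answer: V_1 = 2.182 V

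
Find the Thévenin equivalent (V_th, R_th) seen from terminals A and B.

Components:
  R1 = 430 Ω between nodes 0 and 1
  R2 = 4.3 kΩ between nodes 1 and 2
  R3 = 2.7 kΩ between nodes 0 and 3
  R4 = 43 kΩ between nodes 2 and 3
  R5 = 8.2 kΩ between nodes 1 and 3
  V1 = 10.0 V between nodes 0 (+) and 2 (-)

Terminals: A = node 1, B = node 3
Step 1 — V_th is the open-circuit voltage V_A - V_B (nothing connected across the terminals).
Nodal analysis, taking node 2 as the 0 V reference.
Source V1 fixes V_0 = 10 V.
KCL at each unknown node (sum of currents leaving = 0; resistances in Ω):
  Node 1: (V_1 - 10)/430 + (V_1 - 0)/4300 + (V_1 - V_3)/8200 = 0
  Node 3: (V_3 - 10)/2700 + (V_3 - 0)/43000 + (V_3 - V_1)/8200 = 0
Collecting terms (coefficients in siemens):
  0.00268·V_1 - 0.000122·V_3 = 0.02326
  0.0005156·V_3 - 0.000122·V_1 = 0.003704
Determinant D = (0.00268)(0.0005156) - (-0.000122)(-0.000122) = 0.000001367
V_1 = [(0.02326)(0.0005156) - (-0.000122)(0.003704)]/D = 9.102 V
V_3 = [(0.00268)(0.003704) - (0.02326)(-0.000122)]/D = 9.337 V
V_th = V_1 - V_3 = 9.102 - 9.337 = -0.2345 V
Step 2 — R_th: zero the source — replace V1 by a short circuit (node 2 merges into node 0) — and find the resistance seen between A (node 1) and B (node 3).
Reduce the network between node 1 (A) and node 3 (B) by series/parallel combination:
  Rp1 = R1 ‖ R2 (parallel, both between nodes 0 and 1) = 1/(1/430 + 1/4300) = 390.9 Ω
  Rp2 = R3 ‖ R4 (parallel, both between nodes 0 and 3) = 1/(1/2700 + 1/43000) = 2540 Ω
  Rs1 = Rp1 + Rp2 (series, joined only at node 0) = 390.9 + 2540 = 2931 Ω
  Rp3 = R5 ‖ Rs1 (parallel, both between nodes 1 and 3) = 1/(1/8200 + 1/2931) = 2159 Ω
R_th = 2.159 kΩ

Final answer: V_th = -0.2345 V, R_th = 2.159 kΩ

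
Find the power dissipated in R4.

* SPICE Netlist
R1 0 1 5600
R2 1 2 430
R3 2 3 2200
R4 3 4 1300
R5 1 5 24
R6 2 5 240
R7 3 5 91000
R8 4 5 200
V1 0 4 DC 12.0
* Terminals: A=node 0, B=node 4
Nodal analysis, taking node 4 as the 0 V reference.
Source V1 fixes V_0 = 12 V.
KCL at each unknown node (sum of currents leaving = 0; resistances in Ω):
  Node 1: (V_1 - 12)/5600 + (V_1 - V_2)/430 + (V_1 - V_5)/24 = 0
  Node 2: (V_2 - V_1)/430 + (V_2 - V_3)/2200 + (V_2 - V_5)/240 = 0
  Node 3: (V_3 - V_2)/2200 + (V_3 - 0)/1300 + (V_3 - V_5)/91000 = 0
  Node 5: (V_5 - V_1)/24 + (V_5 - V_2)/240 + (V_5 - V_3)/91000 + (V_5 - 0)/200 = 0
Collecting terms (coefficients in siemens):
  0.04417·V_1 - 0.002326·V_2 - 0.04167·V_5 = 0.002143
  0.006947·V_2 - 0.002326·V_1 - 0.0004545·V_3 - 0.004167·V_5 = 0
  0.001235·V_3 - 0.0004545·V_2 - 0.00001099·V_5 = 0
  0.05084·V_5 - 0.04167·V_1 - 0.004167·V_2 - 0.00001099·V_3 = 0
Solving these 4 simultaneous equations (Gaussian elimination) gives:
  V_1 = 0.4373 V, V_2 = 0.3901 V, V_3 = 0.1471 V, V_5 = 0.3903 V
I_R4 = (V_3 - V_4)/R4 = (0.1471 - 0)/1300 = 0.0001131 A
P_R4 = I_R4² × R4 = (0.0001131)² × 1300 = 0.00001664 W

Final answer: 1.664e-05 W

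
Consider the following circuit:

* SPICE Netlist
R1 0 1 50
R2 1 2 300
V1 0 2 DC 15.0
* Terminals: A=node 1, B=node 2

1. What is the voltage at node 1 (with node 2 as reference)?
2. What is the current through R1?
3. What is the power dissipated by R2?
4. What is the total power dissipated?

Nodal analysis, taking node 2 as the 0 V reference.
Source V1 fixes V_0 = 15 V.
KCL at each unknown node (sum of currents leaving = 0; resistances in Ω):
  Node 1: (V_1 - 15)/50 + (V_1 - 0)/300 = 0
Collecting terms: 0.02333 × V_1 = 0.3  =>  V_1 = 12.86 V
Part 1:
  Read off the nodal solution: V_1 = 12.86 V
Part 2:
  I_R1 = (V_0 - V_1)/R1 = (15 - 12.86)/50 = 0.04286 A
  Magnitude: I_R1 = 0.04286 A
Part 3:
  I_R2 = (V_1 - V_2)/R2 = (12.86 - 0)/300 = 0.04286 A
  P_R2 = I_R2² × R2 = (0.04286)² × 300 = 0.551 W
Part 4:
  Power in each resistor, P = (ΔV)²/R:
    P_R1 = (15 - 12.86)²/50 = 0.09184 W
    P_R2 = (12.86 - 0)²/300 = 0.551 W
  P_total = P_R1 + P_R2 = 0.6429 W

Final answers:
1. V_1 = 12.86 V
2. I_R1 = 0.04286 A
3. P_R2 = 0.551 W
4. P_total = 0.6429 W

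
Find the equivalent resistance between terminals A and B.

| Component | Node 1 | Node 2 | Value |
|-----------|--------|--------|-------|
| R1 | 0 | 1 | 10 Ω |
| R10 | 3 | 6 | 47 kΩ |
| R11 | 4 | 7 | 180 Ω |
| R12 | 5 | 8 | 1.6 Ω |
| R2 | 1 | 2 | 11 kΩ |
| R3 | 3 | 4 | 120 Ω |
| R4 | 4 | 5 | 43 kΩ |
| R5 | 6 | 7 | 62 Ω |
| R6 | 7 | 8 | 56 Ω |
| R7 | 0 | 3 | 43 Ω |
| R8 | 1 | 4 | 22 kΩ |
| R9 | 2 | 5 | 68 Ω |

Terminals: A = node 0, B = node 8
The network is not a plain series/parallel combination. Inject a 1 A test current into terminal A (node 0) and return it from terminal B (node 8); then R_eq = V_A / (1 A).
Nodal analysis, taking node 8 as the 0 V reference.
Current source I_test pushes 1 A into node 0 and draws it out of node 8.
KCL at each unknown node (sum of currents leaving = 0; resistances in Ω):
  Node 0: (V_0 - V_1)/10 + (V_0 - V_3)/43 - 1 = 0
  Node 1: (V_1 - V_0)/10 + (V_1 - V_2)/11000 + (V_1 - V_4)/22000 = 0
  Node 2: (V_2 - V_1)/11000 + (V_2 - V_5)/68 = 0
  Node 3: (V_3 - V_0)/43 + (V_3 - V_4)/120 + (V_3 - V_6)/47000 = 0
  Node 4: (V_4 - V_1)/22000 + (V_4 - V_3)/120 + (V_4 - V_5)/43000 + (V_4 - V_7)/180 = 0
  Node 5: (V_5 - V_2)/68 + (V_5 - V_4)/43000 + (V_5 - 0)/1.6 = 0
  Node 6: (V_6 - V_3)/47000 + (V_6 - V_7)/62 = 0
  Node 7: (V_7 - V_4)/180 + (V_7 - V_6)/62 + (V_7 - 0)/56 = 0
Collecting terms (coefficients in siemens):
  0.1233·V_0 - 0.1·V_1 - 0.02326·V_3 = 1
  0.1001·V_1 - 0.1·V_0 - 0.00009091·V_2 - 0.00004545·V_4 = 0
  0.0148·V_2 - 0.00009091·V_1 - 0.01471·V_5 = 0
  0.03161·V_3 - 0.02326·V_0 - 0.008333·V_4 - 0.00002128·V_6 = 0
  0.01396·V_4 - 0.00004545·V_1 - 0.008333·V_3 - 0.00002326·V_5 - 0.005556·V_7 = 0
  0.6397·V_5 - 0.01471·V_2 - 0.00002326·V_4 = 0
  0.01615·V_6 - 0.00002128·V_3 - 0.01613·V_7 = 0
  0.03954·V_7 - 0.005556·V_4 - 0.01613·V_6 = 0
Solving these 8 simultaneous equations (Gaussian elimination) gives:
  V_0 = 381.1 V, V_1 = 380.7 V, V_2 = 2.402 V, V_3 = 339.9 V
  V_4 = 225.6 V, V_5 = 0.06341 V, V_6 = 54.16 V, V_7 = 53.78 V
R_eq = V_0 / 1 A = 381.1 Ω

Final answer: 381.1 Ω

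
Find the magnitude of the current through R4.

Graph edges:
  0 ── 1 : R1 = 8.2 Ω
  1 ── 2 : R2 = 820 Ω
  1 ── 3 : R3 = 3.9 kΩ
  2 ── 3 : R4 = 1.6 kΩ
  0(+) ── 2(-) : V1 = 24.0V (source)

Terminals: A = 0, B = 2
Nodal analysis, taking node 2 as the 0 V reference.
Source V1 fixes V_0 = 24 V.
KCL at each unknown node (sum of currents leaving = 0; resistances in Ω):
  Node 1: (V_1 - 24)/8.2 + (V_1 - 0)/820 + (V_1 - V_3)/3900 = 0
  Node 3: (V_3 - V_1)/3900 + (V_3 - 0)/1600 = 0
Collecting terms (coefficients in siemens):
  0.1234·V_1 - 0.0002564·V_3 = 2.927
  0.0008814·V_3 - 0.0002564·V_1 = 0
Determinant D = (0.1234)(0.0008814) - (-0.0002564)(-0.0002564) = 0.0001087
V_1 = [(2.927)(0.0008814) - (-0.0002564)(0)]/D = 23.73 V
V_3 = [(0.1234)(0) - (2.927)(-0.0002564)]/D = 6.903 V
I_R4 = (V_2 - V_3)/R4 = (0 - 6.903)/1600 = -0.004314 A
|I_R4| = 0.004314 A

Final answer: |I_R4| = 0.004314 A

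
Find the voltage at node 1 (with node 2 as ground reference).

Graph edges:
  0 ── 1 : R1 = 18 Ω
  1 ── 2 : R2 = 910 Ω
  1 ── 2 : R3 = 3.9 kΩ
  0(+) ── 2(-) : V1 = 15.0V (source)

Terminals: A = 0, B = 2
Nodal analysis, taking node 2 as the 0 V reference.
Source V1 fixes V_0 = 15 V.
KCL at each unknown node (sum of currents leaving = 0; resistances in Ω):
  Node 1: (V_1 - 15)/18 + (V_1 - 0)/910 + (V_1 - 0)/3900 = 0
Collecting terms: 0.05691 × V_1 = 0.8333  =>  V_1 = 14.64 V
The requested potential is V_1 = 14.64 V.

Final answer: V_1 = 14.64 V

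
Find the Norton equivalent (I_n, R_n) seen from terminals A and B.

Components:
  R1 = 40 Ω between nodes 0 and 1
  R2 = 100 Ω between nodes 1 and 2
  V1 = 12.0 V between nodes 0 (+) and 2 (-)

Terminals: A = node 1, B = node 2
Find the Thévenin equivalent first; then I_n = V_th/R_th and R_n = R_th.
Step 1 — V_th is the open-circuit voltage V_A - V_B (nothing connected across the terminals).
Nodal analysis, taking node 2 as the 0 V reference.
Source V1 fixes V_0 = 12 V.
KCL at each unknown node (sum of currents leaving = 0; resistances in Ω):
  Node 1: (V_1 - 12)/40 + (V_1 - 0)/100 = 0
Collecting terms: 0.035 × V_1 = 0.3  =>  V_1 = 8.571 V
V_th = V_1 - V_2 = 8.571 - 0 = 8.571 V
Step 2 — R_th: zero the source — replace V1 by a short circuit (node 2 merges into node 0) — and find the resistance seen between A (node 1) and B (node 0).
Reduce the network between node 1 (A) and node 0 (B) by series/parallel combination:
  Rp1 = R1 ‖ R2 (parallel, both between nodes 0 and 1) = 1/(1/40 + 1/100) = 28.57 Ω
R_th = 28.57 Ω
I_n = V_th/R_th = 8.571/28.57 = 0.3 A, and R_n = R_th = 28.57 Ω

Final answer: I_n = 0.3 A, R_n = 28.57 Ω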